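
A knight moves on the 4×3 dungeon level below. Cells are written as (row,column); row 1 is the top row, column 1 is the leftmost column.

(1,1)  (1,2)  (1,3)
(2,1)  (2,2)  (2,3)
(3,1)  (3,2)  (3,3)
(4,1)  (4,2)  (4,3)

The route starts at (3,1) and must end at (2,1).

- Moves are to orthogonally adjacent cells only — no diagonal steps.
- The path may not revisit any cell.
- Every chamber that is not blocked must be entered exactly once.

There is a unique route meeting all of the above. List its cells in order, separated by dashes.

(3,1) - (4,1) - (4,2) - (4,3) - (3,3) - (3,2) - (2,2) - (2,3) - (1,3) - (1,2) - (1,1) - (2,1)

Need to visit all 12 open cells exactly once, starting at (3,1) and ending at (2,1).
Route from (3,1): down 1 to (4,1), right 2 to (4,3), up 1 to (3,3), left 1 to (3,2), up 1 to (2,2), right 1 to (2,3), up 1 to (1,3), left 2 to (1,1), down 1 to (2,1) — 11 moves in all.
Check: all 12 open cells covered.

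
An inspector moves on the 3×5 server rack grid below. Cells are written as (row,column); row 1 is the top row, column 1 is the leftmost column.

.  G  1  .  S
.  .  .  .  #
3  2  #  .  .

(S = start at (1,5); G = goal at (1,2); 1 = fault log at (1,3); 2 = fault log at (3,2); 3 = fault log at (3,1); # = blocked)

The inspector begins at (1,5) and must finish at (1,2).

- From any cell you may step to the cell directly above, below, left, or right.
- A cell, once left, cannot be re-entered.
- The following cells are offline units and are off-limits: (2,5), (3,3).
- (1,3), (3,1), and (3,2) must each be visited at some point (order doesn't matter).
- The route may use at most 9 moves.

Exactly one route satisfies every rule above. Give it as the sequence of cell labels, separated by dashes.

The budget equals the shortest possible length, so every move has to be on a shortest route through the required cells.
Route from (1,5): left 2 to (1,3), down 1 to (2,3), left 1 to (2,2), down 1 to (3,2), left 1 to (3,1), up 2 to (1,1), right 1 to (1,2) — 9 moves in all.
Check: all required cells visited; 9 ≤ 9 moves.

(1,5) - (1,4) - (1,3) - (2,3) - (2,2) - (3,2) - (3,1) - (2,1) - (1,1) - (1,2)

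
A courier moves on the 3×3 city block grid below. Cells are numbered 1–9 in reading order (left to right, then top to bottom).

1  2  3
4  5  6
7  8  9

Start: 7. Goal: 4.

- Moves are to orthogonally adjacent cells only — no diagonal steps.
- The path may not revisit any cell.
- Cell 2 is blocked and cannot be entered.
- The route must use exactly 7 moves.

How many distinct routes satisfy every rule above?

0

Need simple routes of exactly 7 moves from 7 to 4 (Manhattan distance 1, so 3 moves are spent on a detour and 3 undoing it).
No route satisfies every constraint, so the count is 0.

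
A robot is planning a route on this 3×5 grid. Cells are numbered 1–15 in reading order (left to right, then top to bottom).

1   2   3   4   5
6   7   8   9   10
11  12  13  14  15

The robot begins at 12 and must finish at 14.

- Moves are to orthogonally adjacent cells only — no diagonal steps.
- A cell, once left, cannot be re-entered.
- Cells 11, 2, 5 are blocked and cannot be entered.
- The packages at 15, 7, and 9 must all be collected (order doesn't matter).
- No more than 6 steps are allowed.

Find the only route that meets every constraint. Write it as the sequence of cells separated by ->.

The budget equals the shortest possible length, so every move has to be on a shortest route through the required cells.
Route from 12: up to 7, 3× right (reaching 10), down to 15, left to 14 — 6 moves in all.
Check: all required cells visited; 6 ≤ 6 moves.

12 -> 7 -> 8 -> 9 -> 10 -> 15 -> 14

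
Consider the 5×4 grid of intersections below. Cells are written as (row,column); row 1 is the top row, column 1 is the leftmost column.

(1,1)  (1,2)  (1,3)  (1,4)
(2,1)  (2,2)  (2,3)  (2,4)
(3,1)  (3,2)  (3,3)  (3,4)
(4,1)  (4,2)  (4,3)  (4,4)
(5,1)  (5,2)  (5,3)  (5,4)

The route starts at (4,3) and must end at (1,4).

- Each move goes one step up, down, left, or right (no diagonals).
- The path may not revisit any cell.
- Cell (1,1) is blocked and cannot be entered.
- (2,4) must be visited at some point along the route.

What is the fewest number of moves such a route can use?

4

Any route passes through (2,4) somewhere between (4,3) and (1,4). Summing Manhattan distances along the two legs ((4,3) → (2,4) → (1,4)) gives a lower bound of 3 + 1 = 4 moves.
A route of 4 moves achieves this: (4,3) → (3,3) → (2,3) → (2,4) → (1,4).
Since 4 matches the lower bound, it is optimal.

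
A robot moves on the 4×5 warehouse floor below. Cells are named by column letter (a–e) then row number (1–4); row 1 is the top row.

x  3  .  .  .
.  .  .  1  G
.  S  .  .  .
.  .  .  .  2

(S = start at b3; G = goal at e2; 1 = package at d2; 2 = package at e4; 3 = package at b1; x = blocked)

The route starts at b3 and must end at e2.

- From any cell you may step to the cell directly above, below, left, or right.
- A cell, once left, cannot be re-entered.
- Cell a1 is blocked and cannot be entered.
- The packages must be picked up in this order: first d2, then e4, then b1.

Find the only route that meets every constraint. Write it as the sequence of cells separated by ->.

b3 -> c3 -> c2 -> d2 -> d3 -> e3 -> e4 -> d4 -> c4 -> b4 -> a4 -> a3 -> a2 -> b2 -> b1 -> c1 -> d1 -> e1 -> e2

The waypoints must appear in the order d2, e4, b1, with no cell reused.
Route from b3: right 1 to c3, up 1 to c2, right 1 to d2, down 1 to d3, right 1 to e3, down 1 to e4, left 4 to a4, up 2 to a2, right 1 to b2, up 1 to b1, right 3 to e1, down 1 to e2 — 18 moves in all.
Check: order respected (1 at step 3, 2 at step 6, 3 at step 14).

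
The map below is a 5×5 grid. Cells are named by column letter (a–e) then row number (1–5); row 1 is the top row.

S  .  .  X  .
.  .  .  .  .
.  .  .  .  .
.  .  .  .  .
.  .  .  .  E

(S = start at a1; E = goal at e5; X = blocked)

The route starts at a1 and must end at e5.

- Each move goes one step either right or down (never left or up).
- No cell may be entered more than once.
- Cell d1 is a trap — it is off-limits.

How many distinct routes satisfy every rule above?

65

A right/down-only route from a1 to e5 makes exactly 4 down-moves and 4 right-moves in some order.
With no other constraints that would be C(8,4) = 70 routes.
Subtract routes through each blocked cell (inclusion–exclusion for overlaps): − through d1: 5 → 65.
That gives 65 routes.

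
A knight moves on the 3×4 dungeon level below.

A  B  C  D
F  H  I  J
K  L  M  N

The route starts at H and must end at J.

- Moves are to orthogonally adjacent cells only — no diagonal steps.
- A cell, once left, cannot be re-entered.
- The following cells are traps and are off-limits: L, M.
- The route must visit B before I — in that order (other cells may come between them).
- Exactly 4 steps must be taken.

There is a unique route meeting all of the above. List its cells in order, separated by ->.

H -> B -> C -> I -> J

The waypoints must appear in the order B, I, with no cell reused.
Route from H: up 1 to B, right 1 to C, down 1 to I, right 1 to J — 4 moves in all.
Check: order respected (B at step 1, I at step 3); 4 moves as required.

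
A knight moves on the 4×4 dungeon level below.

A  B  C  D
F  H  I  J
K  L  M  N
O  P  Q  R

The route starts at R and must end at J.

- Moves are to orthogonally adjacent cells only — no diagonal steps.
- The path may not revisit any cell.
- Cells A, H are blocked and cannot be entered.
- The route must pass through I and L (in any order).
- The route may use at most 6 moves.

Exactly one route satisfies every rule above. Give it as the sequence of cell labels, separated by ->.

R -> Q -> P -> L -> M -> I -> J

Any route must reach I and L and still end at J within 6 moves, so the order of the required stops is forced.
Route from R: 2× left (reaching P), up to L, right to M, up to I, right to J — 6 moves in all.
Check: all required cells visited; 6 ≤ 6 moves.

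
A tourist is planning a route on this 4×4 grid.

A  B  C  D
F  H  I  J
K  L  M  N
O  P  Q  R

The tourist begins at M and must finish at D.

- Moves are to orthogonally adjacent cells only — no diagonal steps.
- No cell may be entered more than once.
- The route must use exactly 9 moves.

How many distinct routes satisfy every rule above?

Need simple routes of exactly 9 moves from M to D (Manhattan distance 3, so 3 moves are spent on a detour and 3 undoing it).
Branch systematically from the start, pruning whenever the remaining move budget drops below the Manhattan distance to D or differs from it in parity. Grouping the completions by first move — via I: 2; via Q: 14; via L: 11; via N: 4 — and summing: 2 + 14 + 11 + 4 = 31.
That gives 31 routes.

31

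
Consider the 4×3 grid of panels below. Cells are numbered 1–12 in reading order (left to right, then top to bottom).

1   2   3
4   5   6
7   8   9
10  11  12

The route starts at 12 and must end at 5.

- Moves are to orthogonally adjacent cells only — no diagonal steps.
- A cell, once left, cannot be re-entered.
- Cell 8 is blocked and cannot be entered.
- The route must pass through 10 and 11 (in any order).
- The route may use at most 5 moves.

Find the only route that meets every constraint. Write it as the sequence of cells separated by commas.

Any route must reach 10 and 11 and still end at 5 within 5 moves, so the order of the required stops is forced.
Route from 12: left 2 to 10, up 2 to 4, right 1 to 5 — 5 moves in all.
Check: all required cells visited; 5 ≤ 5 moves.

12, 11, 10, 7, 4, 5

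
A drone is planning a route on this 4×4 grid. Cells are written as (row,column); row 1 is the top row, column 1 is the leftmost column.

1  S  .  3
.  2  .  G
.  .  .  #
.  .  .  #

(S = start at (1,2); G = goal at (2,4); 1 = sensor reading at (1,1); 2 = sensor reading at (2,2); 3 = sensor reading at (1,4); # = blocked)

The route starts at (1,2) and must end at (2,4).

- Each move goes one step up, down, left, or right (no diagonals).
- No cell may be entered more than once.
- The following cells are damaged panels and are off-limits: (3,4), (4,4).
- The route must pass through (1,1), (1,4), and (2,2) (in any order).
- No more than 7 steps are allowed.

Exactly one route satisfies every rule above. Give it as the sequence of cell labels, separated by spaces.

(1,2) (1,1) (2,1) (2,2) (2,3) (1,3) (1,4) (2,4)

The 7-move cap with required stops at (1,1), (1,4), (2,2) leaves no slack for detours.
Route from (1,2): left to (1,1), down to (2,1), 2× right (reaching (2,3)), up to (1,3), right to (1,4), down to (2,4) — 7 moves in all.
Check: all required cells visited; 7 ≤ 7 moves.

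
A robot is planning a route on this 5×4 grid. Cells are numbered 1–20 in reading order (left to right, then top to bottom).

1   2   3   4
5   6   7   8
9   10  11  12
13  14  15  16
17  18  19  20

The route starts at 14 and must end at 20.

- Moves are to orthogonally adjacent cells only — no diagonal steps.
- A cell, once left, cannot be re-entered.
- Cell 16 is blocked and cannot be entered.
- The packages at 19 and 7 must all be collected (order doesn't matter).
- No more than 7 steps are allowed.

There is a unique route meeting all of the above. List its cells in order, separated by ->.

The 7-move cap with required stops at 19, 7 leaves no slack for detours.
Route from 14: 2× up (reaching 6), right to 7, 3× down (reaching 19), right to 20 — 7 moves in all.
Check: all required cells visited; 7 ≤ 7 moves.

14 -> 10 -> 6 -> 7 -> 11 -> 15 -> 19 -> 20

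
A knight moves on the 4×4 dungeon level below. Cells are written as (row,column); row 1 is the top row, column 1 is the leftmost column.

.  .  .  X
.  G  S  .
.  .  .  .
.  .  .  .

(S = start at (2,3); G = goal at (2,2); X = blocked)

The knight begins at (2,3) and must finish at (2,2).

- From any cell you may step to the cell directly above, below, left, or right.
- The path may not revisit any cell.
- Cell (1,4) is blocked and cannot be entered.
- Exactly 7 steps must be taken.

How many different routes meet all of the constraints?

11

Need simple routes of exactly 7 moves from (2,3) to (2,2) (Manhattan distance 1, so 3 moves are spent on a detour and 3 undoing it).
Branch systematically from the start, pruning whenever the remaining move budget drops below the Manhattan distance to (2,2) or differs from it in parity. Grouping the completions by first move — via (1,3): 1; via (3,3): 6; via (2,4): 4 (no valid completion starts via (2,2)) — and summing: 1 + 6 + 4 = 11.
That gives 11 routes.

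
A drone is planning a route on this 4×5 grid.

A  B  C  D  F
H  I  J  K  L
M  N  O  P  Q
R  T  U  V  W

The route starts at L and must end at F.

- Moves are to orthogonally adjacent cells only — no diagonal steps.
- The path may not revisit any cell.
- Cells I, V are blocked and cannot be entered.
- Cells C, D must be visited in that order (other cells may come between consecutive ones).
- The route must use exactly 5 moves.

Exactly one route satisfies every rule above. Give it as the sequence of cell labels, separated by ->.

The waypoints must appear in the order C, D, with no cell reused.
Route from L: left 2 to J, up 1 to C, right 2 to F — 5 moves in all.
Check: order respected (C at step 3, D at step 4); 5 moves as required.

L -> K -> J -> C -> D -> F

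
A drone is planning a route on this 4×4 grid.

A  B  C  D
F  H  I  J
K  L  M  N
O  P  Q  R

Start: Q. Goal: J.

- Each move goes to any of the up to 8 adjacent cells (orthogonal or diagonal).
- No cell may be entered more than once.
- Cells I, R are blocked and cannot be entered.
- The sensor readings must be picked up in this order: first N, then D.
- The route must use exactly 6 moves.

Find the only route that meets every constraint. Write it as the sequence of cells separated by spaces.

The waypoints must appear in the order N, D, with no cell reused.
Route from Q: up-right to N, left to M, up-left to H, up-right to C, right to D, down to J — 6 moves in all.
Check: order respected (N at step 1, D at step 5); 6 moves as required.

Q N M H C D J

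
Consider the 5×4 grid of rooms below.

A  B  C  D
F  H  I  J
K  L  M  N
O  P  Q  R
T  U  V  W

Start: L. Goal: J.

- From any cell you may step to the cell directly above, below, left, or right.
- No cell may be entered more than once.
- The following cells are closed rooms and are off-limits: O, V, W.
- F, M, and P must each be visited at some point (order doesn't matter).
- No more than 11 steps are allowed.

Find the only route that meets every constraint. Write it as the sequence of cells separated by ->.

L -> P -> Q -> M -> I -> H -> F -> A -> B -> C -> D -> J

Any route must reach F, M, and P and still end at J within 11 moves, so the order of the required stops is forced.
Route from L: down 1 to P, right 1 to Q, up 2 to I, left 2 to F, up 1 to A, right 3 to D, down 1 to J — 11 moves in all.
Check: all required cells visited; 11 ≤ 11 moves.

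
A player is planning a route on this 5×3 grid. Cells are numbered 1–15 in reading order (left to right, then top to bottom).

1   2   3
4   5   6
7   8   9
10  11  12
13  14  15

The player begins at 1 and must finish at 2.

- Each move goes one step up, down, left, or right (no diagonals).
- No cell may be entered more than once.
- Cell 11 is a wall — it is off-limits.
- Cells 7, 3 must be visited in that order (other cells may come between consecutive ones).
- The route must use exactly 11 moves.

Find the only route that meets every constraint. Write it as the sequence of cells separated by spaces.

The waypoints must appear in the order 7, 3, with no cell reused.
Route from 1: 4× down (reaching 13), 2× right (reaching 15), 4× up (reaching 3), left to 2 — 11 moves in all.
Check: order respected (7 at step 2, 3 at step 10); 11 moves as required.

1 4 7 10 13 14 15 12 9 6 3 2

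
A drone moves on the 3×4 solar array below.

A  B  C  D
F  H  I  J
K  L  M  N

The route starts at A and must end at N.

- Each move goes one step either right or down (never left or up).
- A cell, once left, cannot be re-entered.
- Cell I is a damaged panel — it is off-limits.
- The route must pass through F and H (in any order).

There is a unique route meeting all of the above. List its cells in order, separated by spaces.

A F H L M N

Moves only go right or down, so the column and row indices never decrease.
Route from A: down 1 to F, right 1 to H, down 1 to L, right 2 to N — 5 moves in all.
Check: all required cells visited.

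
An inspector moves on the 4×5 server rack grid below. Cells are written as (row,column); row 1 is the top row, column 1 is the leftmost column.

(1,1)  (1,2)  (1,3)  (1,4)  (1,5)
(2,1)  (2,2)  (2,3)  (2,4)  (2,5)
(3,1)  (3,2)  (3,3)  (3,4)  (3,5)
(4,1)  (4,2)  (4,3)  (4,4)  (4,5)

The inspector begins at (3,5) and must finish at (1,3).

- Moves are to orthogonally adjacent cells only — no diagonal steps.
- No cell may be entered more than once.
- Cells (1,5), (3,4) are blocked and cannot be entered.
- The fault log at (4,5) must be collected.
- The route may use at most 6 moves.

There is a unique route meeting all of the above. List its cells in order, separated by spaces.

(3,5) (4,5) (4,4) (4,3) (3,3) (2,3) (1,3)

The budget equals the shortest possible length, so every move has to be on a shortest route through the required cells.
Route from (3,5): down to (4,5), 2× left (reaching (4,3)), 3× up (reaching (1,3)) — 6 moves in all.
Check: all required cells visited; 6 ≤ 6 moves.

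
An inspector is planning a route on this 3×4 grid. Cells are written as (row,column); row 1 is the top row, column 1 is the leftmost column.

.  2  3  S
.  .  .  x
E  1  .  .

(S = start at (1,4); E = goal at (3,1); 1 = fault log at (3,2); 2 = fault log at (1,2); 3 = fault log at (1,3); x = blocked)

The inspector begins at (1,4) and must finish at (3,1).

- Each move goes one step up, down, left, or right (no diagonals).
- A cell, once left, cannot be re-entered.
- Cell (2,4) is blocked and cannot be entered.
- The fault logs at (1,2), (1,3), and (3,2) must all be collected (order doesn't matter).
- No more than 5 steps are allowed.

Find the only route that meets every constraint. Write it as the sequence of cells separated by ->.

Any route must reach (1,2), (1,3), and (3,2) and still end at (3,1) within 5 moves, so the order of the required stops is forced.
Route from (1,4): 2× left (reaching (1,2)), 2× down (reaching (3,2)), left to (3,1) — 5 moves in all.
Check: all required cells visited; 5 ≤ 5 moves.

(1,4) -> (1,3) -> (1,2) -> (2,2) -> (3,2) -> (3,1)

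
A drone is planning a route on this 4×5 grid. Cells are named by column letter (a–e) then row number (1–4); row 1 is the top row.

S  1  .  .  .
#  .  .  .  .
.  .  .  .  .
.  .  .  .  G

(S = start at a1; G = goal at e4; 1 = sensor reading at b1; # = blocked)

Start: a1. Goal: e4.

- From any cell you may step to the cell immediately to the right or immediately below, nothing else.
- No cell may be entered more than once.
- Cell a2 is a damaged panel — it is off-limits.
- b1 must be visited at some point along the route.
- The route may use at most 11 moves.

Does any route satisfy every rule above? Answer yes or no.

One route that works: a1 → b1 → b2 → b3 → b4 → c4 → d4 → e4.

yes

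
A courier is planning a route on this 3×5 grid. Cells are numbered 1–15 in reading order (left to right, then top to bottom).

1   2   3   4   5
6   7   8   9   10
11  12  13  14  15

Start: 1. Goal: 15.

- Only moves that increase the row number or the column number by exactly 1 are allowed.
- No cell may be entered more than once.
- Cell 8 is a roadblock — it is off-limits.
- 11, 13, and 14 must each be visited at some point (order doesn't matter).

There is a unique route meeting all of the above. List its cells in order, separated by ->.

Moves only go right or down, so the column and row indices never decrease.
Route from 1: 2× down (reaching 11), 4× right (reaching 15) — 6 moves in all.
Check: all required cells visited.

1 -> 6 -> 11 -> 12 -> 13 -> 14 -> 15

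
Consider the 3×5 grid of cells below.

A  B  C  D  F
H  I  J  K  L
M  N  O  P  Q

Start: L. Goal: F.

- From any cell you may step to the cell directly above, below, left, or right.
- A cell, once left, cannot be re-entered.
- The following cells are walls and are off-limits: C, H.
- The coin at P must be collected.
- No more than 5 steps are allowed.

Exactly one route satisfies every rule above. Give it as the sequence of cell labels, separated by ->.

L -> Q -> P -> K -> D -> F

The budget equals the shortest possible length, so every move has to be on a shortest route through the required cells.
Route from L: down 1 to Q, left 1 to P, up 2 to D, right 1 to F — 5 moves in all.
Check: all required cells visited; 5 ≤ 5 moves.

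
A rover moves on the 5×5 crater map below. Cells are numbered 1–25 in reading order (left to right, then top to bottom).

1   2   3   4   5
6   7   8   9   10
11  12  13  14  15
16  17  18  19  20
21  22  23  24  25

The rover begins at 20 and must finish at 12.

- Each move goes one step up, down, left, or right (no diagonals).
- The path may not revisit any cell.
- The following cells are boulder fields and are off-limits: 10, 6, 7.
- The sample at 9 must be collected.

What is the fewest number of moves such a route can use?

Any route passes through 9 somewhere between 20 and 12. Summing Manhattan distances along the two legs (20 → 9 → 12) gives a lower bound of 3 + 3 = 6 moves.
A route of 6 moves achieves this: 20 → 15 → 14 → 9 → 8 → 13 → 12.
Since 6 matches the lower bound, it is optimal.

6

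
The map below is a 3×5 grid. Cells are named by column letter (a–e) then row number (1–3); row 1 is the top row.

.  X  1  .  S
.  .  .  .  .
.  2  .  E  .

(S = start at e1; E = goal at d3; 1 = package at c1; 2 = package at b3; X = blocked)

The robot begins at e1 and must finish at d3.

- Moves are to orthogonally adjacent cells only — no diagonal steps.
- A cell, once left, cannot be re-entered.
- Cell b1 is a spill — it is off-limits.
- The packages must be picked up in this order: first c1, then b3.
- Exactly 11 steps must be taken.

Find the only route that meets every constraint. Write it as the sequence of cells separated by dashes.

The waypoints must appear in the order c1, b3, with no cell reused.
Route from e1: down 1 to e2, left 1 to d2, up 1 to d1, left 1 to c1, down 1 to c2, left 2 to a2, down 1 to a3, right 3 to d3 — 11 moves in all.
Check: order respected (1 at step 4, 2 at step 9); 11 moves as required.

e1 - e2 - d2 - d1 - c1 - c2 - b2 - a2 - a3 - b3 - c3 - d3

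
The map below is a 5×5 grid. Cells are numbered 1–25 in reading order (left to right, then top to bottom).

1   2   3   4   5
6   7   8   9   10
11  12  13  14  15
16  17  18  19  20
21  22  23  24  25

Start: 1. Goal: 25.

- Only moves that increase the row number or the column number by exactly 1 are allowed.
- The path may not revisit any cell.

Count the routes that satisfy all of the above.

A right/down-only route from 1 to 25 makes exactly 4 down-moves and 4 right-moves in some order.
With no other constraints that would be C(8,4) = 70 routes.
That gives 70 routes.

70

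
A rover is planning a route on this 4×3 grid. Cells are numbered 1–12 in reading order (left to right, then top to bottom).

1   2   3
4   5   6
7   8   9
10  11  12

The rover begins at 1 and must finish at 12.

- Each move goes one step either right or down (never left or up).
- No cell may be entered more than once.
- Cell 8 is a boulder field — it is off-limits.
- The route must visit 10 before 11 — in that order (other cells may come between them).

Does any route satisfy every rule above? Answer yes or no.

yes

One route that works: 1 → 4 → 7 → 10 → 11 → 12.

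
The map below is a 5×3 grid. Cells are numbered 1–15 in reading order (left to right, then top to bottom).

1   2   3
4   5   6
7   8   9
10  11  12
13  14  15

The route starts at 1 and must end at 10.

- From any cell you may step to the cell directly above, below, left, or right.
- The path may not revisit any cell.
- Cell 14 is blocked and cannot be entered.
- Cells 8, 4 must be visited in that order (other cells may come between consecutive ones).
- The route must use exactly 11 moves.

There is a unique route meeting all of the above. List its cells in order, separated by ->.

The waypoints must appear in the order 8, 4, with no cell reused.
Route from 1: 2× right (reaching 3), 3× down (reaching 12), left to 11, 2× up (reaching 5), left to 4, 2× down (reaching 10) — 11 moves in all.
Check: order respected (8 at step 7, 4 at step 9); 11 moves as required.

1 -> 2 -> 3 -> 6 -> 9 -> 12 -> 11 -> 8 -> 5 -> 4 -> 7 -> 10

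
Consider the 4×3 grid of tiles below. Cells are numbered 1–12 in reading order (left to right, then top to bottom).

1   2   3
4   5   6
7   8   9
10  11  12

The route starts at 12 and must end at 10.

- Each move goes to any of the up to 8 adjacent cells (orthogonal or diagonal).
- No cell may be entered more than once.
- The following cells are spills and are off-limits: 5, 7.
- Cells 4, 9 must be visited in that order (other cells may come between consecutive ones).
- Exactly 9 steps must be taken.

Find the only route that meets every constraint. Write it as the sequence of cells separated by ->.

12 -> 8 -> 4 -> 1 -> 2 -> 3 -> 6 -> 9 -> 11 -> 10

The waypoints must appear in the order 4, 9, with no cell reused.
Route from 12: up-left 2 to 4, up 1 to 1, right 2 to 3, down 2 to 9, down-left 1 to 11, left 1 to 10 — 9 moves in all.
Check: order respected (4 at step 2, 9 at step 7); 9 moves as required.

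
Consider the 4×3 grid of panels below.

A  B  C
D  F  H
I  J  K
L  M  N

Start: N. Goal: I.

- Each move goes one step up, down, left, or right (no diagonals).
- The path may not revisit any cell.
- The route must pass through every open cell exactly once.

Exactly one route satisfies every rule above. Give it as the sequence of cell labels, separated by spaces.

Need to visit all 12 open cells exactly once, starting at N and ending at I.
Cell C has only two open neighbours (H and B), so the path must pass straight through it: one of those is the cell it's entered from and the other is where it exits.
Route from N: 3× up (reaching C), 2× left (reaching A), down to D, right to F, 2× down (reaching M), left to L, up to I — 11 moves in all.
Check: all 12 open cells covered.

N K H C B A D F J M L I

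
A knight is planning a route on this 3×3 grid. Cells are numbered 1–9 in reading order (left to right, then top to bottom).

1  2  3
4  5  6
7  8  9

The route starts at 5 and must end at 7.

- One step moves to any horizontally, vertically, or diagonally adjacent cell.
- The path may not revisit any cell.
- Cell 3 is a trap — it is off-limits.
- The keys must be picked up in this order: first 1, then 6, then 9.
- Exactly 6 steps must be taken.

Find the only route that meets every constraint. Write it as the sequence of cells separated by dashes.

The waypoints must appear in the order 1, 6, 9, with no cell reused.
Route from 5: up-left 1 to 1, right 1 to 2, down-right 1 to 6, down 1 to 9, left 2 to 7 — 6 moves in all.
Check: order respected (1 at step 1, 6 at step 3, 9 at step 4); 6 moves as required.

5 - 1 - 2 - 6 - 9 - 8 - 7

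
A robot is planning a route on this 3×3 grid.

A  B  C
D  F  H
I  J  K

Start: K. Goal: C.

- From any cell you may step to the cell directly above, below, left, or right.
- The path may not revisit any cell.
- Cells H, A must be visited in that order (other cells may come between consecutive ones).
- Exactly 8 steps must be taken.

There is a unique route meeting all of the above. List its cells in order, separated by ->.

K -> H -> F -> J -> I -> D -> A -> B -> C

The waypoints must appear in the order H, A, with no cell reused.
Route from K: up to H, left to F, down to J, left to I, 2× up (reaching A), 2× right (reaching C) — 8 moves in all.
Check: order respected (H at step 1, A at step 6); 8 moves as required.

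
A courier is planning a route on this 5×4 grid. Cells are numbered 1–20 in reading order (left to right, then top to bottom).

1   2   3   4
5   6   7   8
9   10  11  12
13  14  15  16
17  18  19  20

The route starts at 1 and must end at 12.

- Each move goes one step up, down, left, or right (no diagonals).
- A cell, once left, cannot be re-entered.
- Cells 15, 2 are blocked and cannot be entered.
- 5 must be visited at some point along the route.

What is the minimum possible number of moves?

Any route passes through 5 somewhere between 1 and 12. Summing Manhattan distances along the two legs (1 → 5 → 12) gives a lower bound of 1 + 4 = 5 moves.
A route of 5 moves achieves this: 1 → 5 → 9 → 10 → 11 → 12.
Since 5 matches the lower bound, it is optimal.

5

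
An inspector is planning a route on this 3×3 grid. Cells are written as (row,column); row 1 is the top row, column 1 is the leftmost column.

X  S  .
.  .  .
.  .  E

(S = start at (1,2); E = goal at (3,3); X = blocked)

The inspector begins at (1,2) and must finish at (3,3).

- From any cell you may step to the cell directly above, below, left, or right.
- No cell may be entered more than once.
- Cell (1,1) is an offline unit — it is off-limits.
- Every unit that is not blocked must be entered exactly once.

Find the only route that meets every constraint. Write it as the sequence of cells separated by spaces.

(1,2) (1,3) (2,3) (2,2) (2,1) (3,1) (3,2) (3,3)

Need to visit all 8 open cells exactly once, starting at (1,2) and ending at (3,3).
Cell (1,3) has only two open neighbours ((2,3) and (1,2)), so the path must pass straight through it: one of those is the cell it's entered from and the other is where it exits.
Route from (1,2): right 1 to (1,3), down 1 to (2,3), left 2 to (2,1), down 1 to (3,1), right 2 to (3,3) — 7 moves in all.
Check: all 8 open cells covered.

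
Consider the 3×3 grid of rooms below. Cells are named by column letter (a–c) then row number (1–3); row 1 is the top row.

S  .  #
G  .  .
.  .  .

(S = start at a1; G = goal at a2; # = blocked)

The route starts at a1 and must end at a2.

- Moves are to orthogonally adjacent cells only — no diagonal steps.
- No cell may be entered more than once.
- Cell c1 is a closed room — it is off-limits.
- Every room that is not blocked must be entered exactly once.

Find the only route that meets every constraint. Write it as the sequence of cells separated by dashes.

a1 - b1 - b2 - c2 - c3 - b3 - a3 - a2

Need to visit all 8 open cells exactly once, starting at a1 and ending at a2.
Route from a1: right to b1, down to b2, right to c2, down to c3, 2× left (reaching a3), up to a2 — 7 moves in all.
Check: all 8 open cells covered.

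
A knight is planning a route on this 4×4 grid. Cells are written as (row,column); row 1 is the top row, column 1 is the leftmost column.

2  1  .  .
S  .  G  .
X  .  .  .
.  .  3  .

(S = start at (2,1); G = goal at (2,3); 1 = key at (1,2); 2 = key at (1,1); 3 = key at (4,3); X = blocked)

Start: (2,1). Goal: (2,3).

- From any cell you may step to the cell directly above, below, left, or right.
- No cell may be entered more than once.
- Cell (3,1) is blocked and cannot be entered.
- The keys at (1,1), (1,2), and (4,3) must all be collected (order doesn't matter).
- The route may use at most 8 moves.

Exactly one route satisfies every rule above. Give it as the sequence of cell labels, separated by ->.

(2,1) -> (1,1) -> (1,2) -> (2,2) -> (3,2) -> (4,2) -> (4,3) -> (3,3) -> (2,3)

The budget equals the shortest possible length, so every move has to be on a shortest route through the required cells.
Route from (2,1): up 1 to (1,1), right 1 to (1,2), down 3 to (4,2), right 1 to (4,3), up 2 to (2,3) — 8 moves in all.
Check: all required cells visited; 8 ≤ 8 moves.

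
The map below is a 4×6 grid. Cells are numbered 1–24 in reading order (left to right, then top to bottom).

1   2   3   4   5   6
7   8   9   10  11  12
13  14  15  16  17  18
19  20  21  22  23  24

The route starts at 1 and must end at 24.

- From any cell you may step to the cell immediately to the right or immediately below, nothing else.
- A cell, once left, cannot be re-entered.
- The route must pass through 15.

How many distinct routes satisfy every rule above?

A right/down-only route from 1 to 24 makes exactly 3 down-moves and 5 right-moves in some order.
With no other constraints that would be C(8,3) = 56 routes.
Split at 15 and multiply the segment counts: 1→15: 6; 15→24: 4; product = 24.
That gives 24 routes.

24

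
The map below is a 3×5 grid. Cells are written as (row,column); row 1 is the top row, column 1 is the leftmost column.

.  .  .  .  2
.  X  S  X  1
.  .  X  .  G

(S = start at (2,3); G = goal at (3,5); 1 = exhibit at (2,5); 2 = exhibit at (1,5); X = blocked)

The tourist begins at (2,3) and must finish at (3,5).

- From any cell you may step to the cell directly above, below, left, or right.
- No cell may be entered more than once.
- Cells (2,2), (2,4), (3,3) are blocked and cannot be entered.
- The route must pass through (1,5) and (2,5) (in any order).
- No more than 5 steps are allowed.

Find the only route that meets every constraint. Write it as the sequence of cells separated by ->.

(2,3) -> (1,3) -> (1,4) -> (1,5) -> (2,5) -> (3,5)

Any route must reach (1,5) and (2,5) and still end at (3,5) within 5 moves, so the order of the required stops is forced.
Route from (2,3): up 1 to (1,3), right 2 to (1,5), down 2 to (3,5) — 5 moves in all.
Check: all required cells visited; 5 ≤ 5 moves.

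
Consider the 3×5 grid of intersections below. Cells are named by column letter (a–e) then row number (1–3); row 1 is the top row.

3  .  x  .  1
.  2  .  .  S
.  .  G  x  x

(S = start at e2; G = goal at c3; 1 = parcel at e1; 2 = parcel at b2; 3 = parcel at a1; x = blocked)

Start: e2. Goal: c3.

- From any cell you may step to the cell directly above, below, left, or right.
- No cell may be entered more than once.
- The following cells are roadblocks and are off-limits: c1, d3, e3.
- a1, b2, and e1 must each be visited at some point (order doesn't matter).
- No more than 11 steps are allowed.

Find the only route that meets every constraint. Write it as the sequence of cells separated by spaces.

e2 e1 d1 d2 c2 b2 b1 a1 a2 a3 b3 c3

The budget equals the shortest possible length, so every move has to be on a shortest route through the required cells.
Route from e2: up to e1, left to d1, down to d2, 2× left (reaching b2), up to b1, left to a1, 2× down (reaching a3), 2× right (reaching c3) — 11 moves in all.
Check: all required cells visited; 11 ≤ 11 moves.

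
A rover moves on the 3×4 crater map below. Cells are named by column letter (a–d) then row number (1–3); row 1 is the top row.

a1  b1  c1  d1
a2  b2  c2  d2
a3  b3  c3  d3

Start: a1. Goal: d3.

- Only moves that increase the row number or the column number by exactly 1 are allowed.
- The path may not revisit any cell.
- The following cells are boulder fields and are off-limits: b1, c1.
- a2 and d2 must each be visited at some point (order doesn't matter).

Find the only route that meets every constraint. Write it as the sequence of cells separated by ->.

a1 -> a2 -> b2 -> c2 -> d2 -> d3

Moves only go right or down, so the column and row indices never decrease.
Route from a1: down to a2, 3× right (reaching d2), down to d3 — 5 moves in all.
Check: all required cells visited.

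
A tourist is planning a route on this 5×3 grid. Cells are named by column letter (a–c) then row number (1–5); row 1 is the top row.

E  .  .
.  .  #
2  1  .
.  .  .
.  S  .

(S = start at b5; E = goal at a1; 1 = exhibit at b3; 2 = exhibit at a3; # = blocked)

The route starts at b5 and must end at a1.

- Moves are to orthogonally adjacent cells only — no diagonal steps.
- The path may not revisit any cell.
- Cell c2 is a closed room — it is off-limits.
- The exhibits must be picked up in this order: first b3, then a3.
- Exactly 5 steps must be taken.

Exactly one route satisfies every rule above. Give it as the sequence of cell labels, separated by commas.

The waypoints must appear in the order b3, a3, with no cell reused.
Route from b5: up 2 to b3, left 1 to a3, up 2 to a1 — 5 moves in all.
Check: order respected (1 at step 2, 2 at step 3); 5 moves as required.

b5, b4, b3, a3, a2, a1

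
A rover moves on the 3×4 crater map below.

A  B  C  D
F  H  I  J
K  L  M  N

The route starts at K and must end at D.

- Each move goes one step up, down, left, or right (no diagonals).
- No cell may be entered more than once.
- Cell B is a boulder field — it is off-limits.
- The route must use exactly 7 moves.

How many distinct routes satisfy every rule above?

Need simple routes of exactly 7 moves from K to D (Manhattan distance 5, so 1 moves are spent on a detour and 1 undoing it).
Enumerating: K F H L M I C D | K F H L M I J D | K F H L M N J D | K F H I M N J D | K L H I M N J D | K L M N J I C D.
That gives 6 routes.

6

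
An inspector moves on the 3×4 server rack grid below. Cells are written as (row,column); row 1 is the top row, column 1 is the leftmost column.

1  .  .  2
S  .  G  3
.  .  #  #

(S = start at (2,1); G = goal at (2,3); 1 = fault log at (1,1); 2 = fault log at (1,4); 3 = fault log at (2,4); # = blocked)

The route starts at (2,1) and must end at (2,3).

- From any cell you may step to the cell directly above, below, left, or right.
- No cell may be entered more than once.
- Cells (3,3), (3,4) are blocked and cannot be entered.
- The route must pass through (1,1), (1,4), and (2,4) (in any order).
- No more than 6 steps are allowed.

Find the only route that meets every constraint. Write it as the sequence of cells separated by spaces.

(2,1) (1,1) (1,2) (1,3) (1,4) (2,4) (2,3)

The budget equals the shortest possible length, so every move has to be on a shortest route through the required cells.
Route from (2,1): up to (1,1), 3× right (reaching (1,4)), down to (2,4), left to (2,3) — 6 moves in all.
Check: all required cells visited; 6 ≤ 6 moves.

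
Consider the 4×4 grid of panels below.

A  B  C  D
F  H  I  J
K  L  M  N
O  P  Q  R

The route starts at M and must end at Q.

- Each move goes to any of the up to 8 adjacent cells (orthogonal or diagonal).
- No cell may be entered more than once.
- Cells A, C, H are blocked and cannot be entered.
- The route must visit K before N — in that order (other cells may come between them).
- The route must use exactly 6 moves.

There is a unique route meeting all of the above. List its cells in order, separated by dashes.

The waypoints must appear in the order K, N, with no cell reused.
Route from M: down-left 1 to P, up-left 1 to K, right 1 to L, up-right 1 to I, down-right 1 to N, down-left 1 to Q — 6 moves in all.
Check: order respected (K at step 2, N at step 5); 6 moves as required.

M - P - K - L - I - N - Q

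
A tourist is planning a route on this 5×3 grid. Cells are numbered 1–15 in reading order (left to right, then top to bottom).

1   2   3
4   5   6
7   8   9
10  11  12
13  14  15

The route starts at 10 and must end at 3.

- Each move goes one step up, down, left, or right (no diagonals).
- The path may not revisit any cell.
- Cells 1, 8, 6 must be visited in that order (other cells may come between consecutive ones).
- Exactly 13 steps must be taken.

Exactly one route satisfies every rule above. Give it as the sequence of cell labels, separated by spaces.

10 7 4 1 2 5 8 11 14 15 12 9 6 3

The waypoints must appear in the order 1, 8, 6, with no cell reused.
Route from 10: up 3 to 1, right 1 to 2, down 4 to 14, right 1 to 15, up 4 to 3 — 13 moves in all.
Check: order respected (1 at step 3, 8 at step 6, 6 at step 12); 13 moves as required.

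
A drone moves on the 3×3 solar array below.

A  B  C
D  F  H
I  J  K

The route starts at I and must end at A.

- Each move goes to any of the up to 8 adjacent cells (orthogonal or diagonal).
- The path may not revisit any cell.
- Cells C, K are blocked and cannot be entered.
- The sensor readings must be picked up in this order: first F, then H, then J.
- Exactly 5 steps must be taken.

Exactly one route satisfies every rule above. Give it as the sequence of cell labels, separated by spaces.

I F H J D A

The waypoints must appear in the order F, H, J, with no cell reused.
Route from I: up-right to F, right to H, down-left to J, up-left to D, up to A — 5 moves in all.
Check: order respected (F at step 1, H at step 2, J at step 3); 5 moves as required.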